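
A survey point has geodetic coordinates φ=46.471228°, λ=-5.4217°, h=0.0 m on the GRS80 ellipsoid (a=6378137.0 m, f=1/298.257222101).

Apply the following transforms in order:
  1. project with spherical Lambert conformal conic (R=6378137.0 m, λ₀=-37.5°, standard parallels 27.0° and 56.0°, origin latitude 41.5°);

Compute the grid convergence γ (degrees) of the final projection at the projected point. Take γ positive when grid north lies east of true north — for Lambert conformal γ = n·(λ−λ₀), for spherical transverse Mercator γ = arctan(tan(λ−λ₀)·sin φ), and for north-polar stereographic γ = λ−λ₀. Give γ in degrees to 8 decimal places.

21.49165771

start: φ=46.471228°, λ=-5.421700°, h=0.000 m
→ into lcc (λ₀=-37.5°): φ=46.47122800°, λ−λ₀=32.07830000°
convergence γ = 21.49165771°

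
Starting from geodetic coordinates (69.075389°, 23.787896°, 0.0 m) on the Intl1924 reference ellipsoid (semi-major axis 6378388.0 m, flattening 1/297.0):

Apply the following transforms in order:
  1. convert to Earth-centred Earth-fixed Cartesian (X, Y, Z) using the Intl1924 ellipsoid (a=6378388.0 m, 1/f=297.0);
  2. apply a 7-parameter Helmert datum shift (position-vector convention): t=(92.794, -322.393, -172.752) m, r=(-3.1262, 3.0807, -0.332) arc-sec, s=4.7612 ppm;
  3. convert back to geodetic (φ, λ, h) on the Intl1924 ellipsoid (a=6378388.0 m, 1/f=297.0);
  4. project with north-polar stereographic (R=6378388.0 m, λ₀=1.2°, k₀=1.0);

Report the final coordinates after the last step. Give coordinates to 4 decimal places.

start: φ=69.075389°, λ=23.787896°, h=0.000 m
→ ECEF (a=6378388.000, f=1/297.0): X=2090587.1643, Y=921531.2943, Z=5935119.6867
→ Helmert 7p (PV): X=2090780.0406, Y=921299.8785, Z=5934930.0015
→ geod (Bowring, a=6378388.000): φ=69.07408535°, λ=23.78063479°, h=-147.4719 m
→ stereo (R=6378388.0, λ₀=1.2°): E=904587.3711, N=-2175203.5026

E=904587.3711 m, N=-2175203.5026 m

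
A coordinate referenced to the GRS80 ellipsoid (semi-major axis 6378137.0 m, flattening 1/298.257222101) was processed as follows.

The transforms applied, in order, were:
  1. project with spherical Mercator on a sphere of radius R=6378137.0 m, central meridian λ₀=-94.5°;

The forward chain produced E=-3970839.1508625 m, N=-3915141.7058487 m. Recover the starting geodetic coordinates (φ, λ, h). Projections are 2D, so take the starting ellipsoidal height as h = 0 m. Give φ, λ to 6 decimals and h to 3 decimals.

φ=-33.149329°, λ=-130.170655°, h=0.000 m

start: E=-3970839.1509, N=-3915141.7058 m
→ merc⁻¹: φ=-33.14932900°, λ=-130.17065500°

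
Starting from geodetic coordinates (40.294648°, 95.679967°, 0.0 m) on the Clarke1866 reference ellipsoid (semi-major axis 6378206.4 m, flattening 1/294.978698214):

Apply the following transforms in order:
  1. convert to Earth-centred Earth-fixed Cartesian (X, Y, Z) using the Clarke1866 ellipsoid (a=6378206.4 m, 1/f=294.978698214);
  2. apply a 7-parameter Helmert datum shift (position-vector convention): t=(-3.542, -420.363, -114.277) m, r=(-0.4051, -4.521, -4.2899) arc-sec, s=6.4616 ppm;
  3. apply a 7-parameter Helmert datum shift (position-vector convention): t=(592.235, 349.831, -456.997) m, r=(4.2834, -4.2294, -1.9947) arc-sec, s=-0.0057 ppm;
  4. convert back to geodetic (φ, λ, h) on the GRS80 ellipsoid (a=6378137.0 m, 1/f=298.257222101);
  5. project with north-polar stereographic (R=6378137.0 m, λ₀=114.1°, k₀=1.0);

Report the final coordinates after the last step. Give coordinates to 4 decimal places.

E=-1867780.2953 m, N=-5606109.5143 m

start: φ=40.294648°, λ=95.679967°, h=0.000 m
→ ECEF (a=6378206.400, f=1/294.978698214): X=-482165.2323, Y=4847822.9759, Z=4102795.7717
→ Helmert 7p (PV): X=-482160.9915, Y=4847452.0236, Z=4102687.9159
→ Helmert 7p (PV): X=-481606.0005, Y=4847721.2913, Z=4102321.6736
→ geod (Bowring, a=6378137.000): φ=40.29019005°, λ=95.67354041°, h=-455.8690 m
→ stereo (R=6378137.0, λ₀=114.1°): E=-1867780.2953, N=-5606109.5143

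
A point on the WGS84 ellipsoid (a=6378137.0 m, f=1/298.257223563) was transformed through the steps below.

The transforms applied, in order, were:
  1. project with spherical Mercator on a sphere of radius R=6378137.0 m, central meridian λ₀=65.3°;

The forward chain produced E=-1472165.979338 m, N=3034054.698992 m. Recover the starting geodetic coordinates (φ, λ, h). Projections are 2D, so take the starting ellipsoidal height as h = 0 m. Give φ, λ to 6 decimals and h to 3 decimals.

start: E=-1472165.9793, N=3034054.6990 m
→ merc⁻¹: φ=26.28203800°, λ=52.07530800°

φ=26.282038°, λ=52.075308°, h=0.000 m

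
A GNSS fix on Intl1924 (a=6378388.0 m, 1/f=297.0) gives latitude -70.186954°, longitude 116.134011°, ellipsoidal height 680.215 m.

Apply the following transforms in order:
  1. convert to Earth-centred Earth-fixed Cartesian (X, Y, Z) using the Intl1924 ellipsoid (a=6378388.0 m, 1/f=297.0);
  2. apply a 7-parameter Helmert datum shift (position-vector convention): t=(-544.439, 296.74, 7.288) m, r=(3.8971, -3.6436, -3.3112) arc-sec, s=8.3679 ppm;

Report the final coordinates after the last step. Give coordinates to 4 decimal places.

start: φ=-70.186954°, λ=116.134011°, h=680.215 m
→ ECEF (a=6378388.000, f=1/297.0): X=-955234.3222, Y=1946949.7065, Z=-5978921.8301
→ Helmert 7p (PV): X=-955649.8829, Y=1947391.0378, Z=-5978944.6618

X=-955649.8829 m, Y=1947391.0378 m, Z=-5978944.6618 m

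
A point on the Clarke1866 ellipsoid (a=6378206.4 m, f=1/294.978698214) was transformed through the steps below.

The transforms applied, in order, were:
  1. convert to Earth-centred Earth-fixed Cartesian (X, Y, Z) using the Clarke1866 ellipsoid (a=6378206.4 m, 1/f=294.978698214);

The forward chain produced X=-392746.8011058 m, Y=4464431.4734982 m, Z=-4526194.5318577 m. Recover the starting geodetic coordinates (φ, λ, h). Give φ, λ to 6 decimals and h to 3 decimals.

φ=-45.477657°, λ=95.027505°, h=2341.734 m

start: X=-392746.8011, Y=4464431.4735, Z=-4526194.5319 m
→ geod (Bowring, a=6378206.400): φ=-45.47765700°, λ=95.02750500°, h=2341.7340 m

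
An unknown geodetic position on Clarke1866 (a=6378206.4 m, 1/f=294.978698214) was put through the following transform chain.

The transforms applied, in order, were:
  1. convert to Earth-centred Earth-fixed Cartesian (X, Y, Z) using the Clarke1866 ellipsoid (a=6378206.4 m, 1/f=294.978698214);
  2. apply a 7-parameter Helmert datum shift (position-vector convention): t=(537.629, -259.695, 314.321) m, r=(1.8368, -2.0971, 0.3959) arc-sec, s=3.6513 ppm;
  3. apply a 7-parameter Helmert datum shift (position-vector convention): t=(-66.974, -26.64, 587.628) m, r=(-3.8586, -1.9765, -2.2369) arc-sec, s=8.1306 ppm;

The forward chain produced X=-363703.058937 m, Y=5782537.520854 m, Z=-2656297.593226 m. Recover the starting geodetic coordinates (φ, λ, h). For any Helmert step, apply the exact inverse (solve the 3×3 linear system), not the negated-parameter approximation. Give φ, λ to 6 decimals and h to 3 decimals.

start: X=-363703.0589, Y=5782537.5209, Z=-2656297.5932 m
→ Helmert⁻¹: X=-363721.2970, Y=5782562.9010, Z=-2656751.9595
→ Helmert⁻¹: X=-364273.5115, Y=5782778.5187, Z=-2657104.3712
→ geod (Bowring, a=6378206.400): φ=-24.78286100°, λ=93.60446000°, h=1.8110 m

φ=-24.782861°, λ=93.604460°, h=1.811 m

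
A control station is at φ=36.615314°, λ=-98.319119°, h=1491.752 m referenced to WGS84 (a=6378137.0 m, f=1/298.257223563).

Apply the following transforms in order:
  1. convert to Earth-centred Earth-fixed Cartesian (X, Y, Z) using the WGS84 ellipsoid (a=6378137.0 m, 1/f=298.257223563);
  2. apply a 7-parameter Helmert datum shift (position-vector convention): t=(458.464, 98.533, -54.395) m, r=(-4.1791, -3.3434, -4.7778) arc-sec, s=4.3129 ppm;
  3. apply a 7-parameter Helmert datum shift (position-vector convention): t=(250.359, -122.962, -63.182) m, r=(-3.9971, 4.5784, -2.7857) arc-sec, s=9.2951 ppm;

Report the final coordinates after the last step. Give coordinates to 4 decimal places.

X=-741238.0797 m, Y=-5072737.5966 m, Z=3784242.4665 m

start: φ=36.615314°, λ=-98.319119°, h=1491.752 m
→ ECEF (a=6378137.000, f=1/298.257223563): X=-741773.4565, Y=-5072821.3360, Z=3784103.0323
→ Helmert 7p (PV): X=-741497.0339, Y=-5072650.8300, Z=3784155.7142
→ Helmert 7p (PV): X=-741238.0797, Y=-5072737.5966, Z=3784242.4665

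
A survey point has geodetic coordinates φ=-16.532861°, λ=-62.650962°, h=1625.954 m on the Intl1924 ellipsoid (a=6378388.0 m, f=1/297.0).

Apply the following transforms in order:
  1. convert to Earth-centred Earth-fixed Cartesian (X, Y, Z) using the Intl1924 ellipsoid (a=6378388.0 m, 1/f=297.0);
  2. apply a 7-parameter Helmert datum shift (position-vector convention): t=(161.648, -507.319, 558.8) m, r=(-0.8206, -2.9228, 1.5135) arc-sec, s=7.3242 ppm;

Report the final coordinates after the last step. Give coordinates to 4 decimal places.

start: φ=-16.532861°, λ=-62.650962°, h=1625.954 m
→ ECEF (a=6378388.000, f=1/297.0): X=2810627.7290, Y=-5434074.9902, Z=-1803818.8531
→ Helmert 7p (PV): X=2810875.3968, Y=-5434608.6622, Z=-1803211.8183

X=2810875.3968 m, Y=-5434608.6622 m, Z=-1803211.8183 m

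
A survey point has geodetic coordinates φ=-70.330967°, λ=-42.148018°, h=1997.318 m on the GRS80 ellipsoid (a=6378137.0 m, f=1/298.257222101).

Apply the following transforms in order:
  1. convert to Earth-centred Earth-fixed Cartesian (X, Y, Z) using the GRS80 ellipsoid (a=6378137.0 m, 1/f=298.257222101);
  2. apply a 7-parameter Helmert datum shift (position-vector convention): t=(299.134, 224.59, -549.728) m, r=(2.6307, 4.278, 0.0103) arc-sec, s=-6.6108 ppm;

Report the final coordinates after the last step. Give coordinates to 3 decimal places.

X=1597070.592 m, Y=-1445037.630 m, Z=-5986010.981 m

start: φ=-70.330967°, λ=-42.148018°, h=1997.318 m
→ ECEF (a=6378137.000, f=1/298.257222101): X=1596906.0818, Y=-1445348.1924, Z=-5985449.2672
→ Helmert 7p (PV): X=1597070.5918, Y=-1445037.6299, Z=-5986010.9806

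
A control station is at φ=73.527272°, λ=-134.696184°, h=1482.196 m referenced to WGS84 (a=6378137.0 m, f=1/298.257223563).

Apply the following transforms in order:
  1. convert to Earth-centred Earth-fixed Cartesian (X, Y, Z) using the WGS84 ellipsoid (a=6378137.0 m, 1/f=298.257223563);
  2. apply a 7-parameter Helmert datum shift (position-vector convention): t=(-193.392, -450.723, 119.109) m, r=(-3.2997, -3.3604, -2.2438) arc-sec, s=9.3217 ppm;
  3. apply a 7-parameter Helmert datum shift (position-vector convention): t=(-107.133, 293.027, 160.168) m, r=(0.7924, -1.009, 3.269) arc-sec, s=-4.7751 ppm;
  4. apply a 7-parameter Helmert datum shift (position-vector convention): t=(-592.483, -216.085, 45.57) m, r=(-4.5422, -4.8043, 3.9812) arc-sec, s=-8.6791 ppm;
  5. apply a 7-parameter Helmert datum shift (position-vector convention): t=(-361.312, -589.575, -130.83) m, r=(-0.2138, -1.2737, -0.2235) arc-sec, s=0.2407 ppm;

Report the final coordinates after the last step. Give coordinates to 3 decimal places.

start: φ=73.527272°, λ=-134.696184°, h=1482.196 m
→ ECEF (a=6378137.000, f=1/298.257223563): X=-1276287.5925, Y=-1289895.1337, Z=6095608.6125
→ Helmert 7p (PV): X=-1276606.2222, Y=-1290246.4820, Z=6095784.3850
→ Helmert 7p (PV): X=-1276716.6299, Y=-1289990.9441, Z=6095904.2436
→ Helmert 7p (PV): X=-1277415.1177, Y=-1290086.2373, Z=6095895.5766
→ Helmert 7p (PV): X=-1277815.7777, Y=-1290668.4201, Z=6095759.6630

X=-1277815.778 m, Y=-1290668.420 m, Z=6095759.663 m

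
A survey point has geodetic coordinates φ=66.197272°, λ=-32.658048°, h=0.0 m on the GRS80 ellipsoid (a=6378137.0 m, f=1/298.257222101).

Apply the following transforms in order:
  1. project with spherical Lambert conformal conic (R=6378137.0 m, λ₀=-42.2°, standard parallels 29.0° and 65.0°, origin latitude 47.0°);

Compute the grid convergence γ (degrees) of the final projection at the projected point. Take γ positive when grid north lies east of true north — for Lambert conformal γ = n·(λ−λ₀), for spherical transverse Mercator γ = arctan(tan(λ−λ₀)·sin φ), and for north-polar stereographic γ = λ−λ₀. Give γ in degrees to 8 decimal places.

start: φ=66.197272°, λ=-32.658048°, h=0.000 m
→ into lcc (λ₀=-42.2°): φ=66.19727200°, λ−λ₀=9.54195200°
convergence γ = 7.10196480°

7.10196480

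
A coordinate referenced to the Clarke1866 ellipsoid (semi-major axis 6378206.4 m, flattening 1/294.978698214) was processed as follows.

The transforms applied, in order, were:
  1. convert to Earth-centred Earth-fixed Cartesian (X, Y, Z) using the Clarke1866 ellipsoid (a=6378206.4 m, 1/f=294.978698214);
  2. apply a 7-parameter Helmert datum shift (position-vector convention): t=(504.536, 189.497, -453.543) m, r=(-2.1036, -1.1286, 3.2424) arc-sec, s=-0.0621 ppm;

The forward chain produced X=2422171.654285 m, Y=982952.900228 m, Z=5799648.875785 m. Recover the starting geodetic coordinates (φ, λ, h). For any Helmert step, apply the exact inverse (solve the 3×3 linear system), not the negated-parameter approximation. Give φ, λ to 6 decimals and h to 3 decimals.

start: X=2422171.6543, Y=982952.9002, Z=5799648.8758 m
→ Helmert⁻¹: X=2421714.4517, Y=982666.2433, Z=5800099.5501
→ geod (Bowring, a=6378206.400): φ=65.88934000°, λ=22.08598400°, h=1502.9630 m

φ=65.889340°, λ=22.085984°, h=1502.963 m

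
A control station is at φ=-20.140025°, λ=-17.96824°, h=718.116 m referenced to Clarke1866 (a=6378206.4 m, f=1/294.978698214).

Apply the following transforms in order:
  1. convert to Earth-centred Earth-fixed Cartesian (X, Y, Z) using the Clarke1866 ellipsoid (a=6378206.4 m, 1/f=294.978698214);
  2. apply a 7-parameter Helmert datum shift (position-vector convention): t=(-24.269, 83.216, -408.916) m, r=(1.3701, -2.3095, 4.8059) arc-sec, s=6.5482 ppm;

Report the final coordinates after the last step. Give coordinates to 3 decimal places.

start: φ=-20.140025°, λ=-17.968240°, h=718.116 m
→ ECEF (a=6378206.400, f=1/294.978698214): X=5699073.7039, Y=-1848249.3202, Z=-2182374.3621
→ Helmert 7p (PV): X=5699154.2531, Y=-1848030.9231, Z=-2182746.0340

X=5699154.253 m, Y=-1848030.923 m, Z=-2182746.034 m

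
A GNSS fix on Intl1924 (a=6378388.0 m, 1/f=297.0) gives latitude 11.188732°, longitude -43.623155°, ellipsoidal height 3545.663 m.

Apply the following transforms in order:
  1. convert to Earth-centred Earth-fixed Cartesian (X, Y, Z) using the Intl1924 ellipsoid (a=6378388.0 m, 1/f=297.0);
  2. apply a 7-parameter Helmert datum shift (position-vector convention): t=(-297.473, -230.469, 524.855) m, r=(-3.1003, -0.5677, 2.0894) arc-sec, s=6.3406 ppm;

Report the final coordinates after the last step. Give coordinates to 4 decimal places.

X=4532375.0805 m, Y=-4320027.6263 m, Z=1230804.7502 m

start: φ=11.188732°, λ=-43.623155°, h=3545.663 m
→ ECEF (a=6378388.000, f=1/297.0): X=4532603.4411, Y=-4319834.1719, Z=1230194.6895
→ Helmert 7p (PV): X=4532375.0805, Y=-4320027.6263, Z=1230804.7502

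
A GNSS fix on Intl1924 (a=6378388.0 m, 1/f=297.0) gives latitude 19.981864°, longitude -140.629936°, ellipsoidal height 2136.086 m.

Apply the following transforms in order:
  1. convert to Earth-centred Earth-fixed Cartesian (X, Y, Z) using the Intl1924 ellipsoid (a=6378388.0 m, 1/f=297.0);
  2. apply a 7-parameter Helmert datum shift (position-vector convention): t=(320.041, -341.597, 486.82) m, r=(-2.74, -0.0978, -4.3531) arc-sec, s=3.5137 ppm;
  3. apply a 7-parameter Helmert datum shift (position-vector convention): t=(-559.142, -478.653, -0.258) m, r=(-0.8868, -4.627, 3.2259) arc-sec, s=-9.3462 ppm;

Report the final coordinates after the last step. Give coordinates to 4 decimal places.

start: φ=19.981864°, λ=-140.629936°, h=2136.086 m
→ ECEF (a=6378388.000, f=1/297.0): X=-4637444.5111, Y=-3805183.8102, Z=2166567.1039
→ Helmert 7p (PV): X=-4637222.0985, Y=-3805412.1260, Z=2167109.8856
→ Helmert 7p (PV): X=-4637726.9984, Y=-3805918.4195, Z=2167001.7112

X=-4637726.9984 m, Y=-3805918.4195 m, Z=2167001.7112 m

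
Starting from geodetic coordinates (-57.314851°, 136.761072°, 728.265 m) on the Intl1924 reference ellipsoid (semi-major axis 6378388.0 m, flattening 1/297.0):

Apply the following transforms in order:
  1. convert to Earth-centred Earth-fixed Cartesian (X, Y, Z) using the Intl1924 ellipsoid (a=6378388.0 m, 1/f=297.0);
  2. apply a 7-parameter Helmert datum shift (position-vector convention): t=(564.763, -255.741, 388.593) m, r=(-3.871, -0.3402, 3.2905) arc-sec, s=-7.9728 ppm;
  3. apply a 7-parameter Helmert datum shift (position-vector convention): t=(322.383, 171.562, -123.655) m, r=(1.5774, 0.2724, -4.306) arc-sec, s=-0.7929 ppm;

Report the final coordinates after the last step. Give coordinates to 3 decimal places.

X=-2514668.946 m, Y=2365364.102 m, Z=-5345355.900 m

start: φ=-57.314851°, λ=136.761072°, h=728.265 m
→ ECEF (a=6378388.000, f=1/297.0): X=-2515591.5374, Y=2365516.0863, Z=-5345640.5618
→ Helmert 7p (PV): X=-2515035.6377, Y=2365101.0335, Z=-5345257.8917
→ Helmert 7p (PV): X=-2514668.9456, Y=2365364.1019, Z=-5345355.9000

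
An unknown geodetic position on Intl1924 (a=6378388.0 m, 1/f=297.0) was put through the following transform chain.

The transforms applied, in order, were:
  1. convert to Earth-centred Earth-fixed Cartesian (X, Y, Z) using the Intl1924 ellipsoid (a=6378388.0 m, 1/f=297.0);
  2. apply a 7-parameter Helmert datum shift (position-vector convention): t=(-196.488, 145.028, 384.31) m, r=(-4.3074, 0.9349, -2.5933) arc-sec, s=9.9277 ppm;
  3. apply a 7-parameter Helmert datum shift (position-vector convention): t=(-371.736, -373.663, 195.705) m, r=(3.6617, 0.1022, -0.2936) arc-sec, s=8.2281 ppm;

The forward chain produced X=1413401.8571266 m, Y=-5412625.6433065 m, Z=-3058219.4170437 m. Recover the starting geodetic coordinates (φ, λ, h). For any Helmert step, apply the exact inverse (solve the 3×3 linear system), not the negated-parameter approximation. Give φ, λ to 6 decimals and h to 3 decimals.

φ=-28.832668°, λ=-75.357925°, h=2163.064 m

start: X=1413401.8571, Y=-5412625.6433, Z=-3058219.4170 m
→ Helmert⁻¹: X=1413771.1798, Y=-5412259.7279, Z=-3058293.1761
→ Helmert⁻¹: X=1414035.5410, Y=-5412269.3699, Z=-3058753.7353
→ geod (Bowring, a=6378388.000): φ=-28.83266800°, λ=-75.35792500°, h=2163.0640 m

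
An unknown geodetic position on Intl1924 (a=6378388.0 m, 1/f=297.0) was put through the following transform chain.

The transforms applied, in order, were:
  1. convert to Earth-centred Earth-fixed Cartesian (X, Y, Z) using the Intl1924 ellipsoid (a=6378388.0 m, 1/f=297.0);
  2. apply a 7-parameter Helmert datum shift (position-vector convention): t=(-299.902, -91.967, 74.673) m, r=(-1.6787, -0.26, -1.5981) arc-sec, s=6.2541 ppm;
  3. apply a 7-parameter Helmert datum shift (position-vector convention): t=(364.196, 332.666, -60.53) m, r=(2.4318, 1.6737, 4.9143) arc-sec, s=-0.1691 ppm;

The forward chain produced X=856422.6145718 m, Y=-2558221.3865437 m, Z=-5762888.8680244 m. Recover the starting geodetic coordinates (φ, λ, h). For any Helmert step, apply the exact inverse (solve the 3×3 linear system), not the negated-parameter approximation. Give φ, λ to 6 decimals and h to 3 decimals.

start: X=856422.6146, Y=-2558221.3865, Z=-5762888.8680 m
→ Helmert⁻¹: X=856044.3643, Y=-2558642.8222, Z=-5762792.2007
→ Helmert⁻¹: X=856351.4692, Y=-2558481.3177, Z=-5762852.7342
→ geod (Bowring, a=6378388.000): φ=-65.06046700°, λ=-71.49404700°, h=2389.8220 m

φ=-65.060467°, λ=-71.494047°, h=2389.822 m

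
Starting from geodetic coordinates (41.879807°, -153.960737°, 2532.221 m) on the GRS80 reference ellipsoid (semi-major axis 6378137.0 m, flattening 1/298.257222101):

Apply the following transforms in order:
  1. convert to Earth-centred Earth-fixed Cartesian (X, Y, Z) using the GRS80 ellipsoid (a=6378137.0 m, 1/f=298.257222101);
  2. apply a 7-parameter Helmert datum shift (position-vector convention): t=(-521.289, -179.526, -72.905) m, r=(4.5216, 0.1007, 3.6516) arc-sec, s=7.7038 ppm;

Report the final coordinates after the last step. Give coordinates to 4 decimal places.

X=-4275373.4042 m, Y=-2088979.3551 m, Z=4237279.8982 m

start: φ=41.879807°, λ=-153.960737°, h=2532.221 m
→ ECEF (a=6378137.000, f=1/298.257222101): X=-4274858.2273, Y=-2088615.1691, Z=4237363.8580
→ Helmert 7p (PV): X=-4275373.4042, Y=-2088979.3551, Z=4237279.8982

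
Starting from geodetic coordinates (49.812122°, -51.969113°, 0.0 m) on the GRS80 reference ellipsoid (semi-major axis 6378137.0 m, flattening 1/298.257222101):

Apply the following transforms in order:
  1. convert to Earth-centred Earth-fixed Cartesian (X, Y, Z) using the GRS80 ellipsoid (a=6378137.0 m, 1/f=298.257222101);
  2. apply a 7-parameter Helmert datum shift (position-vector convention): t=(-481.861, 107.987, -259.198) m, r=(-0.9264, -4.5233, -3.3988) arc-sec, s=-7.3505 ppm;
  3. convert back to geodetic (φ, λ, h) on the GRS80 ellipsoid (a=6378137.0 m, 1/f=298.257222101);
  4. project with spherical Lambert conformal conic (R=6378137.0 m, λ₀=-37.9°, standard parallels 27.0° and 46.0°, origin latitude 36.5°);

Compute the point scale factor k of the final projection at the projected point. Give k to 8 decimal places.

start: φ=49.812122°, λ=-51.969113°, h=0.000 m
→ ECEF (a=6378137.000, f=1/298.257222101): X=2540647.1364, Y=-3248269.1549, Z=4849330.3842
→ Helmert 7p (PV): X=2539986.7333, Y=-3248157.3759, Z=4849105.8450
→ geod (Bowring, a=6378137.000): φ=49.81421849°, λ=-51.97538428°, h=-490.8769 m
→ into lcc (λ₀=-37.9°): φ=49.81421849°, λ−λ₀=-14.07538428°
scale k = 1.01447383

1.01447383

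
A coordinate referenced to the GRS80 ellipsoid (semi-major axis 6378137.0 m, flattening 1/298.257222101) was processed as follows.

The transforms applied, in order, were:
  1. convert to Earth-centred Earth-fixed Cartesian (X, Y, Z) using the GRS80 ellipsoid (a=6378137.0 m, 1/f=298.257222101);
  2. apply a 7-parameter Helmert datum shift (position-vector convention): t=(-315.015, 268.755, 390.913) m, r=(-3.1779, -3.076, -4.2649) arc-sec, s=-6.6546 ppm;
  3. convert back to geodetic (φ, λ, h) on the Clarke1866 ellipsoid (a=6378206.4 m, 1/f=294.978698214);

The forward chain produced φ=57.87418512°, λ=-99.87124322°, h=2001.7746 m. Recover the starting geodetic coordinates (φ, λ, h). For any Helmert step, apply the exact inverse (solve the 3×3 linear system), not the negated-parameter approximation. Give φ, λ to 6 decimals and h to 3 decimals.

start: φ=57.874185°, λ=-99.871243°, h=2001.775 m
→ ECEF (a=6378206.400, f=1/294.978698214): X=-583071.7626, Y=-3350779.2440, Z=5379794.5648
→ Helmert⁻¹: X=-582611.1120, Y=-3351165.2253, Z=5379396.5071
→ geod (Bowring, a=6378137.000): φ=57.86806800°, λ=-99.86248400°, h=1723.8760 m

φ=57.868068°, λ=-99.862484°, h=1723.876 m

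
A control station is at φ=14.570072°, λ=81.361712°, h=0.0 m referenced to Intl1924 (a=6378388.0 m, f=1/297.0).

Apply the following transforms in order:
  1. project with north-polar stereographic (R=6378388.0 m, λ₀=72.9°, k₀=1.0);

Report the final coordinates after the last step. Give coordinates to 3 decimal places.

E=1451601.954 m, N=-9757494.943 m

start: φ=14.570072°, λ=81.361712°, h=0.000 m
→ stereo (R=6378388.0, λ₀=72.9°): E=1451601.9539, N=-9757494.9431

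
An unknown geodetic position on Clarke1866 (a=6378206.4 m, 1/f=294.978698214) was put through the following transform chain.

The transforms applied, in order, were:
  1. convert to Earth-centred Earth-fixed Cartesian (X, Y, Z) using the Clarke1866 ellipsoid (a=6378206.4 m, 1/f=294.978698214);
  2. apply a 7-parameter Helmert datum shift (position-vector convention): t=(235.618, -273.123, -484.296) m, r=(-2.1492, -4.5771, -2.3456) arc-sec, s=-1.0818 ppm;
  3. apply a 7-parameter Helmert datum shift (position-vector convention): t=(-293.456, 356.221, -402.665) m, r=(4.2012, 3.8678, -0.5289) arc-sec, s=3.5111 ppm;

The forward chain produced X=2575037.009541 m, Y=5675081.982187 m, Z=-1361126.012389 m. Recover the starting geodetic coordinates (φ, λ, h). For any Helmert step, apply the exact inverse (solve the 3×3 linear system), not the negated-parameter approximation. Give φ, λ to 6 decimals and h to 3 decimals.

φ=-12.394746°, λ=65.594078°, h=1400.620 m

start: X=2575037.0095, Y=5675081.9822, Z=-1361126.0124 m
→ Helmert⁻¹: X=2575332.3894, Y=5674684.7239, Z=-1360785.8600
→ Helmert⁻¹: X=2575004.8365, Y=5675007.4423, Z=-1360301.0446
→ geod (Bowring, a=6378206.400): φ=-12.39474600°, λ=65.59407800°, h=1400.6200 m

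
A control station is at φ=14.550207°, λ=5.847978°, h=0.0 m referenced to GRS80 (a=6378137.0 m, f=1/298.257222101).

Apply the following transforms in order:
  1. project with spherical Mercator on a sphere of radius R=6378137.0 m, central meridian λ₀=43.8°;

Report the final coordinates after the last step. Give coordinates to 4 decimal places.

start: φ=14.550207°, λ=5.847978°, h=0.000 m
→ merc (R=6378137.0, λ₀=43.8°): E=-4224799.7636, N=1637417.0201

E=-4224799.7636 m, N=1637417.0201 m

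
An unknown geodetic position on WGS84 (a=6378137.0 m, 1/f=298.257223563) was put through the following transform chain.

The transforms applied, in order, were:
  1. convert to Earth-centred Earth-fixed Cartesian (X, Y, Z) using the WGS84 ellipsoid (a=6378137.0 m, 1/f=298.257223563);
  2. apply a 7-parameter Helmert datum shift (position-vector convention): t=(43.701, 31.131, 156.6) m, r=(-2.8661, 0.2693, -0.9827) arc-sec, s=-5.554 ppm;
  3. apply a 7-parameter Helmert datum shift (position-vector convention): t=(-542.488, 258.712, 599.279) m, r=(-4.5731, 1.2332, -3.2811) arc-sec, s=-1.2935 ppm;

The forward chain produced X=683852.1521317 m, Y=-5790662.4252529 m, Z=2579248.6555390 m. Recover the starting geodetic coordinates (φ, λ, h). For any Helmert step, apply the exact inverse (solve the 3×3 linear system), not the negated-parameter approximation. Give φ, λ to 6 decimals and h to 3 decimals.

start: X=683852.1521, Y=-5790662.4253, Z=2579248.6555 m
→ Helmert⁻¹: X=684472.2274, Y=-5790974.9084, Z=2578528.4125
→ Helmert⁻¹: X=684456.5517, Y=-5791070.7681, Z=2578306.5581
→ geod (Bowring, a=6378137.000): φ=23.99493400°, λ=-83.25938500°, h=1317.4220 m

φ=23.994934°, λ=-83.259385°, h=1317.422 m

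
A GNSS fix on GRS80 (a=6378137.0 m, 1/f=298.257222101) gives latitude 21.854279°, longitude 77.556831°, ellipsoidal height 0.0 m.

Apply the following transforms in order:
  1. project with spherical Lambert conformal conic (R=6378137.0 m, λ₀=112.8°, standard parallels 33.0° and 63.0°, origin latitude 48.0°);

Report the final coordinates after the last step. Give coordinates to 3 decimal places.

E=-3744498.799 m, N=-2028602.834 m

start: φ=21.854279°, λ=77.556831°, h=0.000 m
→ lcc (R=6378137.0, λ₀=112.8°): E=-3744498.7985, N=-2028602.8343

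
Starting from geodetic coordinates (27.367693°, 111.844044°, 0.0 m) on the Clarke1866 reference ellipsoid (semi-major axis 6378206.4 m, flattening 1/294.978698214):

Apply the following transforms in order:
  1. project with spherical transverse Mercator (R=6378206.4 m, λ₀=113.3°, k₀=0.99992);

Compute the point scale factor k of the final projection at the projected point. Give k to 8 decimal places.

1.00017466

start: φ=27.367693°, λ=111.844044°, h=0.000 m
→ into tm (λ₀=113.3°): φ=27.36769300°, λ−λ₀=-1.45595600°
scale k = 1.00017466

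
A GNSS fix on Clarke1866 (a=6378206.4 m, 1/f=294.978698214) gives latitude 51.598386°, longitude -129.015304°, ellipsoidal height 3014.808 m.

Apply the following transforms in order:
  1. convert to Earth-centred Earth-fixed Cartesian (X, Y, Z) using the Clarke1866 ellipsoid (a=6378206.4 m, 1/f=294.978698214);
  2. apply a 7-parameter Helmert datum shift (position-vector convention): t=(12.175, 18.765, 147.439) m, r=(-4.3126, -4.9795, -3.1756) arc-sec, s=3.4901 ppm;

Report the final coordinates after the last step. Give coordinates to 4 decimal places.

X=-2500701.3955 m, Y=-3086069.7932 m, Z=4977496.9749 m

start: φ=51.598386°, λ=-129.015304°, h=3014.808 m
→ ECEF (a=6378206.400, f=1/294.978698214): X=-2500537.1690, Y=-3086220.3515, Z=4977328.0038
→ Helmert 7p (PV): X=-2500701.3955, Y=-3086069.7932, Z=4977496.9749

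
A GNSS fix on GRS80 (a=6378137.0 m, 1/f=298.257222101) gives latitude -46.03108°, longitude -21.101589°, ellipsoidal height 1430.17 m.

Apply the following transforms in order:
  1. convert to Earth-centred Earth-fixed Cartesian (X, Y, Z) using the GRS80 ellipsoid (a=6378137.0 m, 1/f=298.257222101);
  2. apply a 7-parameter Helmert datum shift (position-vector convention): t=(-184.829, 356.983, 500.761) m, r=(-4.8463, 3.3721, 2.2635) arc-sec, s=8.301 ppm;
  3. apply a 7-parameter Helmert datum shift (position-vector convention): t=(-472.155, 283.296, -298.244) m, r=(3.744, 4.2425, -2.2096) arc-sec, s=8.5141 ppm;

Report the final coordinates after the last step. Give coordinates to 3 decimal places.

X=4138553.847 m, Y=-1596768.400 m, Z=-4568694.512 m

start: φ=-46.031080°, λ=-21.101589°, h=1430.170 m
→ ECEF (a=6378137.000, f=1/298.257222101): X=4139309.4617, Y=-1597358.4816, Z=-4568675.9451
→ Helmert 7p (PV): X=4139101.8311, Y=-1597076.6785, Z=-4568243.2493
→ Helmert 7p (PV): X=4138553.8466, Y=-1596768.3996, Z=-4568694.5119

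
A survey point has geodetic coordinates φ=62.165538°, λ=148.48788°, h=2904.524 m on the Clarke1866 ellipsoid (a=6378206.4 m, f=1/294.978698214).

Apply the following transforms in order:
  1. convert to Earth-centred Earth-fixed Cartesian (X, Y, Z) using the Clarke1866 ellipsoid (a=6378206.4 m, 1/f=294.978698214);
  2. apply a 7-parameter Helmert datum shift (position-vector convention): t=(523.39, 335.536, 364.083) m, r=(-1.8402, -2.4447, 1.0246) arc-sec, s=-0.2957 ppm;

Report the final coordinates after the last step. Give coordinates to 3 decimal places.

X=-2546373.689 m, Y=1561809.135 m, Z=5619844.666 m

start: φ=62.165538°, λ=148.487880°, h=2904.524 m
→ ECEF (a=6378206.400, f=1/294.978698214): X=-2546823.4723, Y=1561436.5767, Z=5619526.3607
→ Helmert 7p (PV): X=-2546373.6895, Y=1561809.1348, Z=5619844.6661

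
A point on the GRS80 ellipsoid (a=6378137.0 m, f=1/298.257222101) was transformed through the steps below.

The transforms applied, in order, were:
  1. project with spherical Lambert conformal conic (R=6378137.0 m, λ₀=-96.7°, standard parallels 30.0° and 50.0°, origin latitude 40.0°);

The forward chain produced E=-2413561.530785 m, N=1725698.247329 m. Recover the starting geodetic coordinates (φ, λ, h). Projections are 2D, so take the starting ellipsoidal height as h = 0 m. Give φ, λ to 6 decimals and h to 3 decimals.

φ=51.217356°, λ=-132.100710°, h=0.000 m

start: E=-2413561.5308, N=1725698.2473 m
→ lcc⁻¹: φ=51.21735600°, λ=-132.10071000°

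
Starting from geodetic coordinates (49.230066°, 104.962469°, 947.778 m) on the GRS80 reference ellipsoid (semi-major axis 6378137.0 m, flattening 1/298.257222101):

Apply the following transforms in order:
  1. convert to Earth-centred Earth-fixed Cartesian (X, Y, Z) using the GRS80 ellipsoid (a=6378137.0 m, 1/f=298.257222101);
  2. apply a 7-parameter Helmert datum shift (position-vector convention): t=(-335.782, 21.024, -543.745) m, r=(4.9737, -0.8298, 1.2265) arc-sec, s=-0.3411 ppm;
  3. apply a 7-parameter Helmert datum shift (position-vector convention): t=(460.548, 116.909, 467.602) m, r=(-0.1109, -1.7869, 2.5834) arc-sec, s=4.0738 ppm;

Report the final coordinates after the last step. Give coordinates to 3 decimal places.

X=-1077609.380 m, Y=4032220.872 m, Z=4808046.898 m

start: φ=49.230066°, λ=104.962469°, h=947.778 m
→ ECEF (a=6378137.000, f=1/298.257222101): X=-1077594.6535, Y=4032201.1489, Z=4808023.7080
→ Helmert 7p (PV): X=-1077973.3870, Y=4032098.4532, Z=4807571.2170
→ Helmert 7p (PV): X=-1077609.3802, Y=4032220.8716, Z=4808046.8975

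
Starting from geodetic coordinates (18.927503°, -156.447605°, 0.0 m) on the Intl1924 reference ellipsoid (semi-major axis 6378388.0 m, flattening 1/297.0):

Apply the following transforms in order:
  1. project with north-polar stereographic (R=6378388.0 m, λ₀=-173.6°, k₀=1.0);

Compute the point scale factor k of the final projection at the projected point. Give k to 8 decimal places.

1.51015026

start: φ=18.927503°, λ=-156.447605°, h=0.000 m
→ into stereo (λ₀=-173.6°): φ=18.92750300°, λ−λ₀=17.15239500°
scale k = 1.51015026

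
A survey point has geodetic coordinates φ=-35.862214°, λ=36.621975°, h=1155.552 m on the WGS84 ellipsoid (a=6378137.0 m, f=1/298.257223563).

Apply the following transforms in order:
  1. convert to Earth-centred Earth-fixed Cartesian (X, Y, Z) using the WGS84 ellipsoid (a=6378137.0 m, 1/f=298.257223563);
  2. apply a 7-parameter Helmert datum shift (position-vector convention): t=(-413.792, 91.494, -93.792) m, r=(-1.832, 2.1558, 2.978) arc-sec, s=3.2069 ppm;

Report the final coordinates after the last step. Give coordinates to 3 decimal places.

X=4153640.555 m, Y=3087726.170 m, Z=-3716665.808 m

start: φ=-35.862214°, λ=36.621975°, h=1155.552 m
→ ECEF (a=6378137.000, f=1/298.257223563): X=4154124.4467, Y=3087597.8071, Z=-3716489.2565
→ Helmert 7p (PV): X=4153640.5550, Y=3087726.1699, Z=-3716665.8078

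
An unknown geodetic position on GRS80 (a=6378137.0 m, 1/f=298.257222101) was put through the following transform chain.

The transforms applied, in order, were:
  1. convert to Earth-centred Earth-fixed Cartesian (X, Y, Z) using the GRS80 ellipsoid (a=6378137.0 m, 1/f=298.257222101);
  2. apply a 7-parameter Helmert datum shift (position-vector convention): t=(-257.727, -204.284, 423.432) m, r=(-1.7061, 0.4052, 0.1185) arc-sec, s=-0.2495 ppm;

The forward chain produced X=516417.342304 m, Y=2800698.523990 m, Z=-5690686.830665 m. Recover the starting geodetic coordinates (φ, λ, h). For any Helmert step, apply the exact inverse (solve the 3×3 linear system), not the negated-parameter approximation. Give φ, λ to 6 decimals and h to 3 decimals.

φ=-63.567138°, λ=79.548212°, h=3002.762 m

start: X=516417.3423, Y=2800698.5240, Z=-5690686.8307 m
→ Helmert⁻¹: X=516687.9873, Y=2800950.2833, Z=-5691087.4998
→ geod (Bowring, a=6378137.000): φ=-63.56713800°, λ=79.54821200°, h=3002.7620 m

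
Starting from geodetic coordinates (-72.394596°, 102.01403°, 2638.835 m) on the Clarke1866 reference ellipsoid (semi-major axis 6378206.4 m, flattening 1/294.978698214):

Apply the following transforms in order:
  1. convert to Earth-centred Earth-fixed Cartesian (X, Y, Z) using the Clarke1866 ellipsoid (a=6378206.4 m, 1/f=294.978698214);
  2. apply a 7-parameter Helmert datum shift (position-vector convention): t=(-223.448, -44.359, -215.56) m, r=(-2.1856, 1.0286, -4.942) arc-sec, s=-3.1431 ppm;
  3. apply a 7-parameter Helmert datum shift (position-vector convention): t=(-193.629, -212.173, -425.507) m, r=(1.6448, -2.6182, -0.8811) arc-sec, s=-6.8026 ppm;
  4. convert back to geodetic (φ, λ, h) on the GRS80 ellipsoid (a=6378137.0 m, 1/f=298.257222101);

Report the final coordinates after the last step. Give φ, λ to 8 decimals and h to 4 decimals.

start: φ=-72.394596°, λ=102.014030°, h=2638.835 m
→ ECEF (a=6378206.400, f=1/294.978698214): X=-402961.6271, Y=1893505.3720, Z=-6059482.5334
→ Helmert 7p (PV): X=-403168.6585, Y=1893400.5097, Z=-6059697.1021
→ Helmert 7p (PV): X=-403274.5394, Y=1893225.4998, Z=-6060071.4066
→ geod (Bowring, a=6378137.000): φ=-72.39673997°, λ=102.02481353°, h=2990.3633 m

φ=-72.39673997°, λ=102.02481353°, h=2990.3633 m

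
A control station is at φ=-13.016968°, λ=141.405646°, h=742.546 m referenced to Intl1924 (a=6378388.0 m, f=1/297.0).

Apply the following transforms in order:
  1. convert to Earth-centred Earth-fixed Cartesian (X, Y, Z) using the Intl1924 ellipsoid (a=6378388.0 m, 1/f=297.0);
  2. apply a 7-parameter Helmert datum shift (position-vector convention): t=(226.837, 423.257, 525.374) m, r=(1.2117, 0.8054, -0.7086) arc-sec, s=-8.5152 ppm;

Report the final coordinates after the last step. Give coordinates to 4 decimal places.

start: φ=-13.016968°, λ=141.405646°, h=742.546 m
→ ECEF (a=6378388.000, f=1/297.0): X=-4858523.3360, Y=3877724.4196, Z=-1427418.0049
→ Helmert 7p (PV): X=-4858247.3799, Y=3878139.7331, Z=-1426838.7259

X=-4858247.3799 m, Y=3878139.7331 m, Z=-1426838.7259 m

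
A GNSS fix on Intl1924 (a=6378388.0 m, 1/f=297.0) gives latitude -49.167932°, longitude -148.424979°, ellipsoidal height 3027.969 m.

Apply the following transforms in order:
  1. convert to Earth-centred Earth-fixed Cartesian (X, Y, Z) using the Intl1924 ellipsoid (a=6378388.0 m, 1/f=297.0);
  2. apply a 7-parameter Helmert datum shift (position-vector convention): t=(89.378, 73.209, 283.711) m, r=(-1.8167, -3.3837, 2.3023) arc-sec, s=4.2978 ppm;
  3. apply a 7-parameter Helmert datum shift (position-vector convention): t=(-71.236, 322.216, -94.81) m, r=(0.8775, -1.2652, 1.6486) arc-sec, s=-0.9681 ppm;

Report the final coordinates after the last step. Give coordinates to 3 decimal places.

X=-3561442.850 m, Y=-2188672.676 m, Z=-4805070.307 m

start: φ=-49.167932°, λ=-148.424979°, h=3027.969 m
→ ECEF (a=6378388.000, f=1/297.0): X=-3561599.3621, Y=-2188970.7119, Z=-4805172.9031
→ Helmert 7p (PV): X=-3561422.0306, Y=-2188988.9872, Z=-4804948.9911
→ Helmert 7p (PV): X=-3561442.8501, Y=-2188672.6758, Z=-4805070.3071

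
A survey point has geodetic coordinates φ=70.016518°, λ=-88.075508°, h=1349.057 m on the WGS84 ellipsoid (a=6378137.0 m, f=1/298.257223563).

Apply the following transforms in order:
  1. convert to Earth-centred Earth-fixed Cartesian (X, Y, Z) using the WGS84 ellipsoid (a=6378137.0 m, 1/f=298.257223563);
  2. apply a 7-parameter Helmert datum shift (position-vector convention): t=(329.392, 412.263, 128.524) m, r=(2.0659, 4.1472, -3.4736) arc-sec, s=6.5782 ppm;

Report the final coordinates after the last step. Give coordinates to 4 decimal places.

X=73846.3673 m, Y=-2185086.7419 m, Z=5973082.3082 m

start: φ=70.016518°, λ=-88.075508°, h=1349.057 m
→ ECEF (a=6378137.000, f=1/298.257223563): X=73433.2022, Y=-2185423.5681, Z=5972937.8584
→ Helmert 7p (PV): X=73846.3673, Y=-2185086.7419, Z=5973082.3082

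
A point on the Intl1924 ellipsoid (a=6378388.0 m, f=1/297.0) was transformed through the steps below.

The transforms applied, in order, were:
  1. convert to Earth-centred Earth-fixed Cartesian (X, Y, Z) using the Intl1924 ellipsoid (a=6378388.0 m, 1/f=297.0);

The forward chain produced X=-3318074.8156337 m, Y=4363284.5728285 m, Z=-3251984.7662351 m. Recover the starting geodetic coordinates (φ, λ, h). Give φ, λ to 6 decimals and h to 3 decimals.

start: X=-3318074.8156, Y=4363284.5728, Z=-3251984.7662 m
→ geod (Bowring, a=6378388.000): φ=-30.84860600°, λ=127.25129900°, h=863.0580 m

φ=-30.848606°, λ=127.251299°, h=863.058 m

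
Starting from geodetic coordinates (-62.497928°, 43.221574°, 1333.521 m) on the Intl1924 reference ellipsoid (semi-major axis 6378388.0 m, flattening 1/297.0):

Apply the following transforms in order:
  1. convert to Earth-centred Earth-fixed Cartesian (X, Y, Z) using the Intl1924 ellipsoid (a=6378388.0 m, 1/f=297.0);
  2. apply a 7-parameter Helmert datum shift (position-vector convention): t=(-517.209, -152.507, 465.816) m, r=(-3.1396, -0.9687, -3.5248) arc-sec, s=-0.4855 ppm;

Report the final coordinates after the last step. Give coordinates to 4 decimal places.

start: φ=-62.497928°, λ=43.221574°, h=1333.521 m
→ ECEF (a=6378388.000, f=1/297.0): X=2152504.3236, Y=2022861.8701, Z=-5635661.9071
→ Helmert 7p (PV): X=2152047.1049, Y=2022585.8160, Z=-5635214.0364

X=2152047.1049 m, Y=2022585.8160 m, Z=-5635214.0364 m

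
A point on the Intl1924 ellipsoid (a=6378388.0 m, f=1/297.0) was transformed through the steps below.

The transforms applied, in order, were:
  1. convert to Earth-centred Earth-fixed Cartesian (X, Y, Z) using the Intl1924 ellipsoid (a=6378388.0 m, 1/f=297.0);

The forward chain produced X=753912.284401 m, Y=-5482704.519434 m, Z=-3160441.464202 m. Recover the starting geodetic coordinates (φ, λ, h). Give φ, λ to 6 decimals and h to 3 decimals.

start: X=753912.2844, Y=-5482704.5194, Z=-3160441.4642 m
→ geod (Bowring, a=6378388.000): φ=-29.89587900°, λ=-82.17050900°, h=46.4050 m

φ=-29.895879°, λ=-82.170509°, h=46.405 m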